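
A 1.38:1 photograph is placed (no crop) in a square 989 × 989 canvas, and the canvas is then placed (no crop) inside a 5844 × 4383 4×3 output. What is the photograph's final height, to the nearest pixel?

1.38:1 in 989×989: fills the width, so the photograph is 989.00 × 716.67.
The square canvas is height-limited in 5844×4383, giving 4383.00 × 4383.00; scale factor 4.4317.
Applying the same ×4.4317: 716.67 → 3176.09.

3176 px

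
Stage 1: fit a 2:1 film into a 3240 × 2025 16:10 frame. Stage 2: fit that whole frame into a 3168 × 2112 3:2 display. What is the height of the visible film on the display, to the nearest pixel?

1584 px

First fit — 2:1 into 3240×2025 spans the width: 3240.00 × 1620.00.
Second fit — the 16:10 canvas into 3168×2112 spans the width: 3168.00 × 1980.00 (×0.9778 from 3240×2025).
So the film's height is 1620.00 × 0.9778 ≈ 1584.00.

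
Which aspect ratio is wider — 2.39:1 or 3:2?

2.39:1

2.39 and 3:2 = 1.5; 2.39 > 1.5.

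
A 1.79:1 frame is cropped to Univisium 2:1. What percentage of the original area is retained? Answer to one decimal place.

Univisium 2:1 is wider than 1.79:1, so the crop keeps the full width and trims the height.
(1.790)/(2.000) ≈ 0.895 of the area survives.

89.5%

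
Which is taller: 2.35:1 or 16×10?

2.35 and 16×10 = 1.6; 2.35 > 1.6. The smaller width-to-height ratio is the taller frame.

16×10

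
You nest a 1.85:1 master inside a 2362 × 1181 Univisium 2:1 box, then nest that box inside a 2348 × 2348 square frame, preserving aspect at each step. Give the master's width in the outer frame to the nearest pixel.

2172 px

Inside the 2362×1181 canvas the master is height-limited at 2184.85 × 1181.00.
Second fit — the Univisium 2:1 canvas into 2348×2348 spans the width: 2348.00 × 1174.00 (×0.9941 from 2362×1181).
The master scales with it: width 2184.85 × 0.9941 ≈ 2171.90.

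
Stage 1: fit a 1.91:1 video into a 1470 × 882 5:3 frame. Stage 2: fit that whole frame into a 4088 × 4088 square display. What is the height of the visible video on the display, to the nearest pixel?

Inside the 1470×882 canvas the video is width-limited at 1470.00 × 769.63.
The 5:3 canvas is width-limited in 4088×4088, giving 4088.00 × 2452.80; scale factor 2.7810.
So the video's height is 769.63 × 2.7810 ≈ 2140.31.

2140 px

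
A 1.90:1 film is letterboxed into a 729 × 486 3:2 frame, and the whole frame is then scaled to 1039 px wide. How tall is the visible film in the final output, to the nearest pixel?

547 px

In the 729×486 frame the film fills the width: height = 729 / 1.900 ≈ 383.68 px.
Scaling 729 → 1039 is ×1.4252, so the height becomes 383.68 × 1.4252 ≈ 546.84 px.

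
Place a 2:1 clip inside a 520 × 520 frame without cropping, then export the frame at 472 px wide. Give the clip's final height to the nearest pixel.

236 px

At 520×520 the clip is width-limited, so height = 520 × 1/2 ≈ 260.00 px.
Resizing to 472 px wide multiplies everything by 0.9077: 260.00 → 236.00 px.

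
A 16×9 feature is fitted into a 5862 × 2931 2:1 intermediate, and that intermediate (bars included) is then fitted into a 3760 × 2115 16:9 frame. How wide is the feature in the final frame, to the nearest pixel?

3342 px

First fit — 16×9 into 5862×2931 spans the height: 5210.67 × 2931.00.
Second fit — the 2:1 canvas into 3760×2115 spans the width: 3760.00 × 1880.00 (×0.6414 from 5862×2931).
Applying the same ×0.6414: 5210.67 → 3342.22.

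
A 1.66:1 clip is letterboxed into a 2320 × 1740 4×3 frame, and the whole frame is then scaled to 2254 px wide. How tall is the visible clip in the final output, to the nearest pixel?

At 2320×1740 the clip is width-limited, so height = 2320 / 1.660 ≈ 1397.59 px.
The frame scales by 2254/2320 = 0.9716; 1397.59 × 0.9716 ≈ 1357.83 px.

1358 px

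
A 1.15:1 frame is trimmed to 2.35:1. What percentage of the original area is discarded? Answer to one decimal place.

51.1%

The width stays; only height is cut (since 2.35:1 is wider than 1.15:1).
Fraction kept = (1.150)/(2.350) ≈ 48.94%, so 51.06% is lost.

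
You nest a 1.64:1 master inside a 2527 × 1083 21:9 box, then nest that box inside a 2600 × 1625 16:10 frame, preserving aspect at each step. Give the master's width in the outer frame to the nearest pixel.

Inside the 2527×1083 canvas the master is height-limited at 1776.12 × 1083.00.
Second fit — the 21:9 canvas into 2600×1625 spans the width: 2600.00 × 1114.29 (×1.0289 from 2527×1083).
The master scales with it: width 1776.12 × 1.0289 ≈ 1827.43.

1827 px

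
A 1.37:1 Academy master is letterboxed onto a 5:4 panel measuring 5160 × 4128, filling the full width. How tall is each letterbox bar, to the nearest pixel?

181 px

Content height = 5160 / 1.370 ≈ 3766.42 px.
Leftover height: 4128 − 3766.42 = 361.58 px → 180.79 each side.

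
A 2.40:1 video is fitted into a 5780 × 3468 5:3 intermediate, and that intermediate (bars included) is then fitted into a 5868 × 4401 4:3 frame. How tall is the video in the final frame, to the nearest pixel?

First fit — 2.40:1 into 5780×3468 spans the width: 5780.00 × 2408.33.
Second fit — the 5:3 canvas into 5868×4401 spans the width: 5868.00 × 3520.80 (×1.0152 from 5780×3468).
The video scales with it: height 2408.33 × 1.0152 ≈ 2445.00.

2445 px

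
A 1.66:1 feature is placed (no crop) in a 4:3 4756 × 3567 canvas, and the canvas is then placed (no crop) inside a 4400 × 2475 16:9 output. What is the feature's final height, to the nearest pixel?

1.66:1 in 4756×3567: fills the width, so the feature is 4756.00 × 2865.06.
Second fit — the 4:3 canvas into 4400×2475 spans the height: 3300.00 × 2475.00 (×0.6939 from 4756×3567).
The feature scales with it: height 2865.06 × 0.6939 ≈ 1987.95.

1988 px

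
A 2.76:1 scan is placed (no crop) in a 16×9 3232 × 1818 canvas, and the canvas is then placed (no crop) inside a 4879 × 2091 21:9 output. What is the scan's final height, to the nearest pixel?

First fit — 2.76:1 into 3232×1818 spans the width: 3232.00 × 1171.01.
The 16×9 canvas is height-limited in 4879×2091, giving 3717.33 × 2091.00; scale factor 1.1502.
So the scan's height is 1171.01 × 1.1502 ≈ 1346.86.

1347 px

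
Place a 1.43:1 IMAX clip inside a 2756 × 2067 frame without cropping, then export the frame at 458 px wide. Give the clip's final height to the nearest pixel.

At 2756×2067 the clip is width-limited, so height = 2756 / 1.430 ≈ 1927.27 px.
The frame scales by 458/2756 = 0.1662; 1927.27 × 0.1662 ≈ 320.28 px.

320 px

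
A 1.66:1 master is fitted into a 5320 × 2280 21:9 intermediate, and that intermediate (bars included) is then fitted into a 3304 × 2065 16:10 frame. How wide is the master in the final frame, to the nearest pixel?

2351 px

Inside the 5320×2280 canvas the master is height-limited at 3784.80 × 2280.00.
21:9 in 3304×2065: fills the width, so the intermediate becomes 3304.00 × 1416.00 — a scale of ×0.6211.
So the master's width is 3784.80 × 0.6211 ≈ 2350.56.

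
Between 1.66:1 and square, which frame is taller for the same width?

square

1.66 and square = 1; 1.66 > 1. The smaller width-to-height ratio is the taller frame.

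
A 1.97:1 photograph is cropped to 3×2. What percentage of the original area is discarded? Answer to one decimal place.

23.9%

The height stays; only width is cut (since 3×2 is narrower than 1.97:1).
(1.500)/(1.970) ≈ 0.761 of the area survives, leaving 23.86% discarded.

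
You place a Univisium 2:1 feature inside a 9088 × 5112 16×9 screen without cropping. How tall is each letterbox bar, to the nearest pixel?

284 px

Since 2.000 > 1.778, the feature is width-limited.
That makes the image 4544.00 px tall (9088 × 1/2).
5112 − 4544.00 = 568.00 px of bars (284.00 each).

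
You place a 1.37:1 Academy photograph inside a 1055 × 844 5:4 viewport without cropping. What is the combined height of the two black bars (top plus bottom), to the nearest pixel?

74 px

1.37:1 Academy (1.370) > 5:4 (1.250), so the photograph fills the width.
Content height = 1055 / 1.370 ≈ 770.07 px.
Black = 844 − 770.07 = 73.93 px.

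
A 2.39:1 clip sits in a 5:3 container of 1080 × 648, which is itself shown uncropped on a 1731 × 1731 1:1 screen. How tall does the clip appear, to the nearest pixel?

Inside the 1080×648 canvas the clip is width-limited at 1080.00 × 451.88.
The 5:3 canvas is width-limited in 1731×1731, giving 1731.00 × 1038.60; scale factor 1.6028.
The clip scales with it: height 451.88 × 1.6028 ≈ 724.27.

724 px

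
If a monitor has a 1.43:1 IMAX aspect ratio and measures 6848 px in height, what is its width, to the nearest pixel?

9793 px

6848 × 1.430 = 9792.64.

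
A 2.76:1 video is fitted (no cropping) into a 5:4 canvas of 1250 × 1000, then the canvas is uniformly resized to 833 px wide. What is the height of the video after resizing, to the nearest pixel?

302 px

Fitted into 1250×1000, the video spans the width; its height is 1250 / 2.760 ≈ 452.90 px.
Scaling 1250 → 833 is ×0.6664, so the height becomes 452.90 × 0.6664 ≈ 301.81 px.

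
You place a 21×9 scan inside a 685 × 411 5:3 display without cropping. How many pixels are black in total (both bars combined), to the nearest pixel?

80439 pixels

Since 2.333 > 1.667, the scan is width-limited.
That makes the image 293.5714 px tall (685 × 9/21).
Leftover height: 411 − 293.5714 = 117.4286 px.
Across the 685-px span: 117.4286 × 685 ≈ 80439 px.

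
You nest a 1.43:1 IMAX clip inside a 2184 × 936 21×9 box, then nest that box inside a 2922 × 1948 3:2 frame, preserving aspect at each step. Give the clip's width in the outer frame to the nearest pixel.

1.43:1 IMAX in 2184×936: fills the height, so the clip is 1338.48 × 936.00.
Second fit — the 21×9 canvas into 2922×1948 spans the width: 2922.00 × 1252.29 (×1.3379 from 2184×936).
So the clip's width is 1338.48 × 1.3379 ≈ 1790.77.

1791 px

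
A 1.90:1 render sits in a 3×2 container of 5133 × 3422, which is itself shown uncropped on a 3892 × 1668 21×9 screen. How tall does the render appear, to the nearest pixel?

1317 px

1.90:1 in 5133×3422: fills the width, so the render is 5133.00 × 2701.58.
Second fit — the 3×2 canvas into 3892×1668 spans the height: 2502.00 × 1668.00 (×0.4874 from 5133×3422).
Applying the same ×0.4874: 2701.58 → 1316.84.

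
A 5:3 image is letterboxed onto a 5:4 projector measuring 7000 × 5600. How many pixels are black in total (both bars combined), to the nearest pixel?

Since 1.667 > 1.250, the image is width-limited.
Content height = 7000 × 3/5 ≈ 4200.0000 px.
5600 − 4200.0000 = 1400.0000 px of bars.
That's 1400.0000 × 7000 ≈ 9800000 black pixels.

9800000 pixels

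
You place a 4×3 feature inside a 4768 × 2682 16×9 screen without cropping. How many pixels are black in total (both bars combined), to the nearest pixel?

4×3 (1.333) < 16×9 (1.778), so the feature fills the height.
The feature is 2682 × 4/3 ≈ 3576.0000 px wide.
4768 − 3576.0000 = 1192.0000 px of bars.
That's 1192.0000 × 2682 ≈ 3196944 black pixels.

3196944 pixels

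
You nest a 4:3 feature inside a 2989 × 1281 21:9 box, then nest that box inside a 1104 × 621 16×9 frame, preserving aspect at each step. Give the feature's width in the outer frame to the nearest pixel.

631 px

First fit — 4:3 into 2989×1281 spans the height: 1708.00 × 1281.00.
Second fit — the 21:9 canvas into 1104×621 spans the width: 1104.00 × 473.14 (×0.3694 from 2989×1281).
So the feature's width is 1708.00 × 0.3694 ≈ 630.86.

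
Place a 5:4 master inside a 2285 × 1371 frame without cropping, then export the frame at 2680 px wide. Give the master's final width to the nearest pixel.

In the 2285×1371 frame the master fills the height: width = 1371 × 5/4 ≈ 1713.75 px.
The frame scales by 2680/2285 = 1.1729; 1713.75 × 1.1729 ≈ 2010.00 px.

2010 px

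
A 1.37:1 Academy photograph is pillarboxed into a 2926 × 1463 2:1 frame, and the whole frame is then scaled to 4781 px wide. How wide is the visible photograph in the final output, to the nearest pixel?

3275 px

In the 2926×1463 frame the photograph fills the height: width = 1463 × 1.370 ≈ 2004.31 px.
Resizing to 4781 px wide multiplies everything by 1.6340: 2004.31 → 3274.99 px.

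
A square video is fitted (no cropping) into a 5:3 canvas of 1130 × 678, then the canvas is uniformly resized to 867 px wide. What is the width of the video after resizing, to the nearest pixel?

520 px

In the 1130×678 frame the video fills the height: width = 678 × 1/1 ≈ 678.00 px.
Resizing to 867 px wide multiplies everything by 0.7673: 678.00 → 520.20 px.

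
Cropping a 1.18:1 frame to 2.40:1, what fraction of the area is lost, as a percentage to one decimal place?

50.8%

Going from 1.18:1 to 2.40:1 means cutting height while keeping width.
(1.180)/(2.400) ≈ 0.492 of the area survives, leaving 50.83% discarded.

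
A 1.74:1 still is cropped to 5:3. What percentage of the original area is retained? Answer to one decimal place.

95.8%

5:3 is narrower than 1.74:1, so the crop keeps the full height and trims the width.
Fraction kept = (1.667)/(1.740) ≈ 95.79%.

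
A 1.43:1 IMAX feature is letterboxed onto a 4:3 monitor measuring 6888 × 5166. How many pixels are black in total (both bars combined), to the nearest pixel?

2405405 pixels

1.43:1 IMAX (1.430) > 4:3 (1.333), so the feature fills the width.
The feature is 6888 / 1.430 ≈ 4816.7832 px tall.
Black = 5166 − 4816.7832 = 349.2168 px.
Across the 6888-px span: 349.2168 × 6888 ≈ 2405405 px.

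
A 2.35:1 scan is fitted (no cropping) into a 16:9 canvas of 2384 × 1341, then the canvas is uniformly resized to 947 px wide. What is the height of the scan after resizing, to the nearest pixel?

403 px

Fitted into 2384×1341, the scan spans the width; its height is 2384 / 2.350 ≈ 1014.47 px.
Scaling 2384 → 947 is ×0.3972, so the height becomes 1014.47 × 0.3972 ≈ 402.98 px.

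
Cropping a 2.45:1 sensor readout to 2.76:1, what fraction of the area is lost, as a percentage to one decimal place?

11.2%

The width stays; only height is cut (since 2.76:1 is wider than 2.45:1).
(2.450)/(2.760) ≈ 0.888 of the area survives, leaving 11.23% discarded.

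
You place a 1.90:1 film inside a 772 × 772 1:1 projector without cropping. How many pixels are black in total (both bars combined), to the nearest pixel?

282308 pixels

1.90:1 is wider than 1:1, so it spans the full width.
That makes the image 406.3158 px tall (772 / 1.900).
Leftover height: 772 − 406.3158 = 365.6842 px.
Bar area = 365.6842 × 772 ≈ 282308 px.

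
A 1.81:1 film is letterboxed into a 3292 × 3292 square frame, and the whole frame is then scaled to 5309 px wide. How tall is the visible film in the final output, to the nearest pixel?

At 3292×3292 the film is width-limited, so height = 3292 / 1.810 ≈ 1818.78 px.
The frame scales by 5309/3292 = 1.6127; 1818.78 × 1.6127 ≈ 2933.15 px.

2933 px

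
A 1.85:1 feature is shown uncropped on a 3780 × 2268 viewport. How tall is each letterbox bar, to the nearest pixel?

1.85:1 (1.850) > 5:3 (1.667), so the feature fills the width.
Content height = 3780 / 1.850 ≈ 2043.24 px.
2268 − 2043.24 = 224.76 px of bars (112.38 each).

112 px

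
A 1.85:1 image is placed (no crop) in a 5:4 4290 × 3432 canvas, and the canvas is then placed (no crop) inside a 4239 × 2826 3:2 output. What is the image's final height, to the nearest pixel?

1909 px

First fit — 1.85:1 into 4290×3432 spans the width: 4290.00 × 2318.92.
The 5:4 canvas is height-limited in 4239×2826, giving 3532.50 × 2826.00; scale factor 0.8234.
The image scales with it: height 2318.92 × 0.8234 ≈ 1909.46.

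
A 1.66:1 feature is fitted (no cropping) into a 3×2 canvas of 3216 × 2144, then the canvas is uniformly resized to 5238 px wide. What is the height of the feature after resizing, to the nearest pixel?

Fitted into 3216×2144, the feature spans the width; its height is 3216 / 1.660 ≈ 1937.35 px.
Resizing to 5238 px wide multiplies everything by 1.6287: 1937.35 → 3155.42 px.

3155 px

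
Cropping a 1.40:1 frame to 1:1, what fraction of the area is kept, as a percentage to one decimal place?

71.4%

Going from 1.40:1 to 1:1 means cutting width while keeping height.
(1.000)/(1.400) ≈ 0.714 of the area survives.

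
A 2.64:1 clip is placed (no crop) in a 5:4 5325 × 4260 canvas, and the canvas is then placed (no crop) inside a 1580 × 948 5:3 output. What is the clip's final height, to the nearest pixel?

2.64:1 in 5325×4260: fills the width, so the clip is 5325.00 × 2017.05.
5:4 in 1580×948: fills the height, so the intermediate becomes 1185.00 × 948.00 — a scale of ×0.2225.
The clip scales with it: height 2017.05 × 0.2225 ≈ 448.86.

449 px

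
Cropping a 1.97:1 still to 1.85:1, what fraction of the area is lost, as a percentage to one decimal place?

Going from 1.97:1 to 1.85:1 means cutting width while keeping height.
Area ratio = (1.850)/(1.970) = 93.91%; the remaining 6.09% is cropped out.

6.1%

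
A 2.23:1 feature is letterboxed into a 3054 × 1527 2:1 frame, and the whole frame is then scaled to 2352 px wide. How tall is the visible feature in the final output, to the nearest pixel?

1055 px

In the 3054×1527 frame the feature fills the width: height = 3054 / 2.230 ≈ 1369.51 px.
The frame scales by 2352/3054 = 0.7701; 1369.51 × 0.7701 ≈ 1054.71 px.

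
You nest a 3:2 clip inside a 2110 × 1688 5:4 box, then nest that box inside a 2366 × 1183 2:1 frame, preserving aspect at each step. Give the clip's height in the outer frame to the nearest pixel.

First fit — 3:2 into 2110×1688 spans the width: 2110.00 × 1406.67.
The 5:4 canvas is height-limited in 2366×1183, giving 1478.75 × 1183.00; scale factor 0.7008.
So the clip's height is 1406.67 × 0.7008 ≈ 985.83.

986 px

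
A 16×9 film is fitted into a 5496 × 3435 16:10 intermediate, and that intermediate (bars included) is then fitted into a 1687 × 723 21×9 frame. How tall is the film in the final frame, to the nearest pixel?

651 px

First fit — 16×9 into 5496×3435 spans the width: 5496.00 × 3091.50.
Second fit — the 16:10 canvas into 1687×723 spans the height: 1156.80 × 723.00 (×0.2105 from 5496×3435).
So the film's height is 3091.50 × 0.2105 ≈ 650.70.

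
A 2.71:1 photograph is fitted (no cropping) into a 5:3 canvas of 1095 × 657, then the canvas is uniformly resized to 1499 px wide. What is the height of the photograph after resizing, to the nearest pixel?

553 px

Fitted into 1095×657, the photograph spans the width; its height is 1095 / 2.710 ≈ 404.06 px.
The frame scales by 1499/1095 = 1.3689; 404.06 × 1.3689 ≈ 553.14 px.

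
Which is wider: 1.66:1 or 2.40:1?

1.66 and 2.4; 2.4 > 1.66.

2.40:1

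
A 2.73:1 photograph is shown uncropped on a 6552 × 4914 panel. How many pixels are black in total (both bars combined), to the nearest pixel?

16471728 pixels

2.73:1 (2.730) > 4×3 (1.333), so the photograph fills the width.
Content height = 6552 / 2.730 ≈ 2400.0000 px.
Leftover height: 4914 − 2400.0000 = 2514.0000 px.
That's 2514.0000 × 6552 ≈ 16471728 black pixels.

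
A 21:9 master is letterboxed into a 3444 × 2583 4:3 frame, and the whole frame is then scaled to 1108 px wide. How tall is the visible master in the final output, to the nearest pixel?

At 3444×2583 the master is width-limited, so height = 3444 × 9/21 ≈ 1476.00 px.
Scaling 3444 → 1108 is ×0.3217, so the height becomes 1476.00 × 0.3217 ≈ 474.86 px.

475 px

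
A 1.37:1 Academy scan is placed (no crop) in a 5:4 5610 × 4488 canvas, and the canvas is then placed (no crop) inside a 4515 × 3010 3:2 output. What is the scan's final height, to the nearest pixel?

2746 px

1.37:1 Academy in 5610×4488: fills the width, so the scan is 5610.00 × 4094.89.
Second fit — the 5:4 canvas into 4515×3010 spans the height: 3762.50 × 3010.00 (×0.6707 from 5610×4488).
So the scan's height is 4094.89 × 0.6707 ≈ 2746.35.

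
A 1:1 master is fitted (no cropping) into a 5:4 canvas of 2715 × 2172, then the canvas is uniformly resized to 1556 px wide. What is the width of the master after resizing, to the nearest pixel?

1245 px

Fitted into 2715×2172, the master spans the height; its width is 2172 × 1/1 ≈ 2172.00 px.
Resizing to 1556 px wide multiplies everything by 0.5731: 2172.00 → 1244.80 px.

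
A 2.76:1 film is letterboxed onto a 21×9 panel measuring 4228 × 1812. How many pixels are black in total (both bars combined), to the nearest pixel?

2.76:1 is wider than 21×9, so it spans the full width.
That makes the image 1531.8841 px tall (4228 / 2.760).
Leftover height: 1812 − 1531.8841 = 280.1159 px.
Bar area = 280.1159 × 4228 ≈ 1184330 px.

1184330 pixels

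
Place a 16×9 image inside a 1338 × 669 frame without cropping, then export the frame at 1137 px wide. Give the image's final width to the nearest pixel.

1011 px

At 1338×669 the image is height-limited, so width = 669 × 16/9 ≈ 1189.33 px.
Scaling 1338 → 1137 is ×0.8498, so the width becomes 1189.33 × 0.8498 ≈ 1010.67 px.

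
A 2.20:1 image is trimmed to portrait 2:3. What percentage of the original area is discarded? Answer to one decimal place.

The height stays; only width is cut (since portrait 2:3 is narrower than 2.20:1).
(0.667)/(2.200) ≈ 0.303 of the area survives, leaving 69.70% discarded.

69.7%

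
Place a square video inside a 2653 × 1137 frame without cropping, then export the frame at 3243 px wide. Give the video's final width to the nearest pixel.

1390 px

In the 2653×1137 frame the video fills the height: width = 1137 × 1/1 ≈ 1137.00 px.
The frame scales by 3243/2653 = 1.2224; 1137.00 × 1.2224 ≈ 1389.86 px.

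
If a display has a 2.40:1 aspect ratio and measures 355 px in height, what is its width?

At 2.40:1, 355 × 2.400 ≈ 852.

852 px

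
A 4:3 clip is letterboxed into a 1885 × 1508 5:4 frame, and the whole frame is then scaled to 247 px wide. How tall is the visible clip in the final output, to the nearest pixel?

185 px

In the 1885×1508 frame the clip fills the width: height = 1885 × 3/4 ≈ 1413.75 px.
The frame scales by 247/1885 = 0.1310; 1413.75 × 0.1310 ≈ 185.25 px.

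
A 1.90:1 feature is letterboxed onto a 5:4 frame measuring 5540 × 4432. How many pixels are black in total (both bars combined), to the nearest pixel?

8399806 pixels

1.90:1 is wider than 5:4, so it spans the full width.
Content height = 5540 / 1.900 ≈ 2915.7895 px.
Leftover height: 4432 − 2915.7895 = 1516.2105 px.
That's 1516.2105 × 5540 ≈ 8399806 black pixels.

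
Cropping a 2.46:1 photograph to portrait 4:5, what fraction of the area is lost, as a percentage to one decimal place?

67.5%

Going from 2.46:1 to portrait 4:5 means cutting width while keeping height.
Area ratio = (0.800)/(2.460) = 32.52%; the remaining 67.48% is cropped out.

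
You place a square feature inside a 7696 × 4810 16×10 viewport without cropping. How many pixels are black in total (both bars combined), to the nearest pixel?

square is narrower than 16×10, so it spans the full height.
Content width = 4810 × 1/1 ≈ 4810.0000 px.
Leftover width: 7696 − 4810.0000 = 2886.0000 px.
That's 2886.0000 × 4810 ≈ 13881660 black pixels.

13881660 pixels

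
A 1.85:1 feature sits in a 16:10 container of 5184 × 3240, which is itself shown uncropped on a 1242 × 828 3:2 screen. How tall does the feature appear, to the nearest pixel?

671 px

Inside the 5184×3240 canvas the feature is width-limited at 5184.00 × 2802.16.
The 16:10 canvas is width-limited in 1242×828, giving 1242.00 × 776.25; scale factor 0.2396.
Applying the same ×0.2396: 2802.16 → 671.35.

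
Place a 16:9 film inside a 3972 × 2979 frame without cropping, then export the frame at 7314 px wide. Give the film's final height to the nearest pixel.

In the 3972×2979 frame the film fills the width: height = 3972 × 9/16 ≈ 2234.25 px.
Resizing to 7314 px wide multiplies everything by 1.8414: 2234.25 → 4114.12 px.

4114 px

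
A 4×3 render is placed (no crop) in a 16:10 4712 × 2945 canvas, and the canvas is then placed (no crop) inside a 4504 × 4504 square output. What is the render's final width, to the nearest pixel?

3753 px

Inside the 4712×2945 canvas the render is height-limited at 3926.67 × 2945.00.
16:10 in 4504×4504: fills the width, so the intermediate becomes 4504.00 × 2815.00 — a scale of ×0.9559.
Applying the same ×0.9559: 3926.67 → 3753.33.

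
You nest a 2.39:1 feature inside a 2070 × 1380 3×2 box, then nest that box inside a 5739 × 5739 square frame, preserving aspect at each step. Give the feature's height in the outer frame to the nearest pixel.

2401 px

Inside the 2070×1380 canvas the feature is width-limited at 2070.00 × 866.11.
3×2 in 5739×5739: fills the width, so the intermediate becomes 5739.00 × 3826.00 — a scale of ×2.7725.
Applying the same ×2.7725: 866.11 → 2401.26.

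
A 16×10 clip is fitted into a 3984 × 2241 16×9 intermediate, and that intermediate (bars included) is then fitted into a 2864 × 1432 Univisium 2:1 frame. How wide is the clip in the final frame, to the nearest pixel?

First fit — 16×10 into 3984×2241 spans the height: 3585.60 × 2241.00.
16×9 in 2864×1432: fills the height, so the intermediate becomes 2545.78 × 1432.00 — a scale of ×0.6390.
So the clip's width is 3585.60 × 0.6390 ≈ 2291.20.

2291 px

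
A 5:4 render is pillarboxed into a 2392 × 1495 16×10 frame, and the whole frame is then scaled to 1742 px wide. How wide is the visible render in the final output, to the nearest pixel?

In the 2392×1495 frame the render fills the height: width = 1495 × 5/4 ≈ 1868.75 px.
The frame scales by 1742/2392 = 0.7283; 1868.75 × 0.7283 ≈ 1360.94 px.

1361 px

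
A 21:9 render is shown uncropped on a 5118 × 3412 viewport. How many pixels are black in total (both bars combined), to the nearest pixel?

Since 2.333 > 1.500, the render is width-limited.
That makes the image 2193.4286 px tall (5118 × 9/21).
3412 − 2193.4286 = 1218.5714 px of bars.
Across the 5118-px span: 1218.5714 × 5118 ≈ 6236649 px.

6236649 pixels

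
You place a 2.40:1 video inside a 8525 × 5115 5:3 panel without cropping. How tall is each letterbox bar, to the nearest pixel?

Since 2.400 > 1.667, the video is width-limited.
Content height = 8525 / 2.400 ≈ 3552.08 px.
Black = 5115 − 3552.08 = 1562.92 px, or 781.46 per bar.

781 px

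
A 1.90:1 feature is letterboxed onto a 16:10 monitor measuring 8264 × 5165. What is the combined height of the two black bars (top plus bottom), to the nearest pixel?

1.90:1 (1.900) > 16:10 (1.600), so the feature fills the width.
The feature is 8264 / 1.900 ≈ 4349.47 px tall.
5165 − 4349.47 = 815.53 px of bars.

816 px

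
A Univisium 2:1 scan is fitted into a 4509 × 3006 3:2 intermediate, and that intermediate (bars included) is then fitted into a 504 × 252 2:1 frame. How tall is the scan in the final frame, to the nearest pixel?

Univisium 2:1 in 4509×3006: fills the width, so the scan is 4509.00 × 2254.50.
The 3:2 canvas is height-limited in 504×252, giving 378.00 × 252.00; scale factor 0.0838.
So the scan's height is 2254.50 × 0.0838 ≈ 189.00.

189 px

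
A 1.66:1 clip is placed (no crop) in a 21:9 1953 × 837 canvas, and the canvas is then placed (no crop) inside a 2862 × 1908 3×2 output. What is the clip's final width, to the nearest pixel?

2036 px

First fit — 1.66:1 into 1953×837 spans the height: 1389.42 × 837.00.
21:9 in 2862×1908: fills the width, so the intermediate becomes 2862.00 × 1226.57 — a scale of ×1.4654.
Applying the same ×1.4654: 1389.42 → 2036.11.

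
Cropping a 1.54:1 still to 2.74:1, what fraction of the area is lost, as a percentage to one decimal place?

2.74:1 is wider than 1.54:1, so the crop keeps the full width and trims the height.
Fraction kept = (1.540)/(2.740) ≈ 56.20%, so 43.80% is lost.

43.8%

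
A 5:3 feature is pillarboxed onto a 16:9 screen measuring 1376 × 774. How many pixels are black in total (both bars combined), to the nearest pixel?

66564 pixels

Since 1.667 < 1.778, the feature is height-limited.
That makes the image 1290.0000 px wide (774 × 5/3).
Leftover width: 1376 − 1290.0000 = 86.0000 px.
That's 86.0000 × 774 ≈ 66564 black pixels.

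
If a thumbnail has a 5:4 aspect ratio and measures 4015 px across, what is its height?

3212 px

At 5:4, 4015 × 4/5 ≈ 3212.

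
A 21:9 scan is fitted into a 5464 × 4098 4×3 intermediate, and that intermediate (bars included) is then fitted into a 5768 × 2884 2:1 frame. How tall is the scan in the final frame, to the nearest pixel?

Inside the 5464×4098 canvas the scan is width-limited at 5464.00 × 2341.71.
4×3 in 5768×2884: fills the height, so the intermediate becomes 3845.33 × 2884.00 — a scale of ×0.7038.
The scan scales with it: height 2341.71 × 0.7038 ≈ 1648.00.

1648 px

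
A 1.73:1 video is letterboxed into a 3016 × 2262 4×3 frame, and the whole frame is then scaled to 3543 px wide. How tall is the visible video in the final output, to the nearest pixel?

Fitted into 3016×2262, the video spans the width; its height is 3016 / 1.730 ≈ 1743.35 px.
The frame scales by 3543/3016 = 1.1747; 1743.35 × 1.1747 ≈ 2047.98 px.

2048 px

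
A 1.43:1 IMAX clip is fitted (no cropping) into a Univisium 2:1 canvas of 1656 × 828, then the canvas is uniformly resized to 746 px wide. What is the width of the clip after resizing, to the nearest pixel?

533 px

Fitted into 1656×828, the clip spans the height; its width is 828 × 1.430 ≈ 1184.04 px.
Resizing to 746 px wide multiplies everything by 0.4505: 1184.04 → 533.39 px.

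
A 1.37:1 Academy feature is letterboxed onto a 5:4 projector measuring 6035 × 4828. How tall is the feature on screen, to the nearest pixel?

1.37:1 Academy (1.370) > 5:4 (1.250), so the feature fills the width.
Content height = 6035 / 1.370 ≈ 4405.11 px.

4405 px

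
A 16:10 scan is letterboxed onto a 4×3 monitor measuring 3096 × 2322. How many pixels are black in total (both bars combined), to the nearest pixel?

Since 1.600 > 1.333, the scan is width-limited.
That makes the image 1935.0000 px tall (3096 × 10/16).
Leftover height: 2322 − 1935.0000 = 387.0000 px.
Across the 3096-px span: 387.0000 × 3096 ≈ 1198152 px.

1198152 pixels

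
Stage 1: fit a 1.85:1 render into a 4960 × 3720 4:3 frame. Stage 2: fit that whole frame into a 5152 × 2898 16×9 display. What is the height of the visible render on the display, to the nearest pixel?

First fit — 1.85:1 into 4960×3720 spans the width: 4960.00 × 2681.08.
4:3 in 5152×2898: fills the height, so the intermediate becomes 3864.00 × 2898.00 — a scale of ×0.7790.
So the render's height is 2681.08 × 0.7790 ≈ 2088.65.

2089 px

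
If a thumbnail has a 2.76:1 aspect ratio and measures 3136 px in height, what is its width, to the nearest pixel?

3136 × 2.760 = 8655.36.

8655 px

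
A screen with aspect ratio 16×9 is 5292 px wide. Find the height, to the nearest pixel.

2977 px

5292 × 9/16 = 2976.75.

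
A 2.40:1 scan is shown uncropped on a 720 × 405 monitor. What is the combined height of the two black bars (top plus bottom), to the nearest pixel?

105 px

2.40:1 is wider than 16×9, so it spans the full width.
Content height = 720 / 2.400 ≈ 300.00 px.
405 − 300.00 = 105.00 px of bars.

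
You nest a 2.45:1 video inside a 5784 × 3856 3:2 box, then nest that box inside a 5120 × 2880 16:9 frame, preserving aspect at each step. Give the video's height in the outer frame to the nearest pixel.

Inside the 5784×3856 canvas the video is width-limited at 5784.00 × 2360.82.
The 3:2 canvas is height-limited in 5120×2880, giving 4320.00 × 2880.00; scale factor 0.7469.
So the video's height is 2360.82 × 0.7469 ≈ 1763.27.

1763 px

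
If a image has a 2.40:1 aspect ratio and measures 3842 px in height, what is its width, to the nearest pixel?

Width = 3842 × 2.400 = 9220.80.

9221 px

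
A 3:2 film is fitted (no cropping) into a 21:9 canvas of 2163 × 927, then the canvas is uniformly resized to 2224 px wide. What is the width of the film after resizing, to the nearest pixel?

1430 px

In the 2163×927 frame the film fills the height: width = 927 × 3/2 ≈ 1390.50 px.
Resizing to 2224 px wide multiplies everything by 1.0282: 1390.50 → 1429.71 px.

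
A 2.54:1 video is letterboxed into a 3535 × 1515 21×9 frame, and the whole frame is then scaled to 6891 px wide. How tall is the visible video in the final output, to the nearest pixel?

2713 px

In the 3535×1515 frame the video fills the width: height = 3535 / 2.540 ≈ 1391.73 px.
Scaling 3535 → 6891 is ×1.9494, so the height becomes 1391.73 × 1.9494 ≈ 2712.99 px.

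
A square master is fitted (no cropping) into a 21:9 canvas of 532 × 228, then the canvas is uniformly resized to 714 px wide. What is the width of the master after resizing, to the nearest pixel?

306 px

In the 532×228 frame the master fills the height: width = 228 × 1/1 ≈ 228.00 px.
Resizing to 714 px wide multiplies everything by 1.3421: 228.00 → 306.00 px.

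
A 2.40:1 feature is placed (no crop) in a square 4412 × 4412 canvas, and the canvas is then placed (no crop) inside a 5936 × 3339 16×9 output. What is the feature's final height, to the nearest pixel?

Inside the 4412×4412 canvas the feature is width-limited at 4412.00 × 1838.33.
Second fit — the square canvas into 5936×3339 spans the height: 3339.00 × 3339.00 (×0.7568 from 4412×4412).
So the feature's height is 1838.33 × 0.7568 ≈ 1391.25.

1391 px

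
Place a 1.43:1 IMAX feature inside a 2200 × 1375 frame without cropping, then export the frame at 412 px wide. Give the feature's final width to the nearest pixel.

In the 2200×1375 frame the feature fills the height: width = 1375 × 1.430 ≈ 1966.25 px.
Scaling 2200 → 412 is ×0.1873, so the width becomes 1966.25 × 0.1873 ≈ 368.23 px.

368 px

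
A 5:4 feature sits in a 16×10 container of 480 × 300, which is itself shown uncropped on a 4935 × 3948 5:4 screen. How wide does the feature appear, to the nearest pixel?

3855 px

Inside the 480×300 canvas the feature is height-limited at 375.00 × 300.00.
Second fit — the 16×10 canvas into 4935×3948 spans the width: 4935.00 × 3084.38 (×10.2812 from 480×300).
Applying the same ×10.2812: 375.00 → 3855.47.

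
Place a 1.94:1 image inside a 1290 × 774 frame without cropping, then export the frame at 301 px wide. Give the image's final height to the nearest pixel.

155 px

Fitted into 1290×774, the image spans the width; its height is 1290 / 1.940 ≈ 664.95 px.
Scaling 1290 → 301 is ×0.2333, so the height becomes 664.95 × 0.2333 ≈ 155.15 px.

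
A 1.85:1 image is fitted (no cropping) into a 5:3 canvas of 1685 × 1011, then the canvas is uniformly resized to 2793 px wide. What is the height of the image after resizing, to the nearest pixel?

1510 px

Fitted into 1685×1011, the image spans the width; its height is 1685 / 1.850 ≈ 910.81 px.
Scaling 1685 → 2793 is ×1.6576, so the height becomes 910.81 × 1.6576 ≈ 1509.73 px.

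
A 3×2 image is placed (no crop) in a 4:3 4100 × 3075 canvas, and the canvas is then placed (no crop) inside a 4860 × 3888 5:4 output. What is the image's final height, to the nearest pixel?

3240 px

First fit — 3×2 into 4100×3075 spans the width: 4100.00 × 2733.33.
The 4:3 canvas is width-limited in 4860×3888, giving 4860.00 × 3645.00; scale factor 1.1854.
So the image's height is 2733.33 × 1.1854 ≈ 3240.00.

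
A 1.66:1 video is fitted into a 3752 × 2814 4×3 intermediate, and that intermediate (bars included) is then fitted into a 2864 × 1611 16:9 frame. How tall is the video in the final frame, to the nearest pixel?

1294 px

Inside the 3752×2814 canvas the video is width-limited at 3752.00 × 2260.24.
4×3 in 2864×1611: fills the height, so the intermediate becomes 2148.00 × 1611.00 — a scale of ×0.5725.
The video scales with it: height 2260.24 × 0.5725 ≈ 1293.98.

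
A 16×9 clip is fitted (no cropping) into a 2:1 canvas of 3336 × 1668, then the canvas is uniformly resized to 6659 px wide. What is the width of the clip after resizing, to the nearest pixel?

Fitted into 3336×1668, the clip spans the height; its width is 1668 × 16/9 ≈ 2965.33 px.
Scaling 3336 → 6659 is ×1.9961, so the width becomes 2965.33 × 1.9961 ≈ 5919.11 px.

5919 px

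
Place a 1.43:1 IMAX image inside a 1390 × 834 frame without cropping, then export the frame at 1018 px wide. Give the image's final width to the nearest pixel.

873 px

In the 1390×834 frame the image fills the height: width = 834 × 1.430 ≈ 1192.62 px.
The frame scales by 1018/1390 = 0.7324; 1192.62 × 0.7324 ≈ 873.44 px.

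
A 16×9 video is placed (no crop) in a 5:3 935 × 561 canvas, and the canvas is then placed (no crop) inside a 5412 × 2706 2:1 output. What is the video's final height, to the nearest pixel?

Inside the 935×561 canvas the video is width-limited at 935.00 × 525.94.
Second fit — the 5:3 canvas into 5412×2706 spans the height: 4510.00 × 2706.00 (×4.8235 from 935×561).
So the video's height is 525.94 × 4.8235 ≈ 2536.88.

2537 px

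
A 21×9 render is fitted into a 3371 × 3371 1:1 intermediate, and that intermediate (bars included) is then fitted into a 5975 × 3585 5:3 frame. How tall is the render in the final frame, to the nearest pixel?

1536 px

Inside the 3371×3371 canvas the render is width-limited at 3371.00 × 1444.71.
Second fit — the 1:1 canvas into 5975×3585 spans the height: 3585.00 × 3585.00 (×1.0635 from 3371×3371).
So the render's height is 1444.71 × 1.0635 ≈ 1536.43.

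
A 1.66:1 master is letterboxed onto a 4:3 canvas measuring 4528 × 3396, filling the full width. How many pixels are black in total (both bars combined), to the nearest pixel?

The master is 4528 / 1.660 ≈ 2727.7108 px tall.
3396 − 2727.7108 = 668.2892 px of bars.
Bar area = 668.2892 × 4528 ≈ 3026013 px.

3026013 pixels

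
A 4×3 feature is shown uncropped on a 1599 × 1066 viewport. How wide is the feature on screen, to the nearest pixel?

4×3 (1.333) < 3×2 (1.500), so the feature fills the height.
Content width = 1066 × 4/3 ≈ 1421.33 px.

1421 px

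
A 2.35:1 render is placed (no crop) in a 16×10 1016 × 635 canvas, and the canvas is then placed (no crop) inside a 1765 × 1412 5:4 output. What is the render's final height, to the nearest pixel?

751 px

Inside the 1016×635 canvas the render is width-limited at 1016.00 × 432.34.
16×10 in 1765×1412: fills the width, so the intermediate becomes 1765.00 × 1103.12 — a scale of ×1.7372.
So the render's height is 432.34 × 1.7372 ≈ 751.06.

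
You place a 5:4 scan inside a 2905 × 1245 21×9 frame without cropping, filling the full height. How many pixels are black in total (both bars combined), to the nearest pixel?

1679194 pixels

That makes the image 1556.2500 px wide (1245 × 5/4).
Black = 2905 − 1556.2500 = 1348.7500 px.
Across the 1245-px span: 1348.7500 × 1245 ≈ 1679194 px.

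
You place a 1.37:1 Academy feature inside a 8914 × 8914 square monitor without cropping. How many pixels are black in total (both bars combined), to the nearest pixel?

21459837 pixels

1.37:1 Academy is wider than square, so it spans the full width.
Content height = 8914 / 1.370 ≈ 6506.5693 px.
8914 − 6506.5693 = 2407.4307 px of bars.
Across the 8914-px span: 2407.4307 × 8914 ≈ 21459837 px.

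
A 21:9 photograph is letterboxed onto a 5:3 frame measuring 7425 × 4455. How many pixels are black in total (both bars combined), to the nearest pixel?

21:9 is wider than 5:3, so it spans the full width.
That makes the image 3182.1429 px tall (7425 × 9/21).
4455 − 3182.1429 = 1272.8571 px of bars.
Bar area = 1272.8571 × 7425 ≈ 9450964 px.

9450964 pixels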